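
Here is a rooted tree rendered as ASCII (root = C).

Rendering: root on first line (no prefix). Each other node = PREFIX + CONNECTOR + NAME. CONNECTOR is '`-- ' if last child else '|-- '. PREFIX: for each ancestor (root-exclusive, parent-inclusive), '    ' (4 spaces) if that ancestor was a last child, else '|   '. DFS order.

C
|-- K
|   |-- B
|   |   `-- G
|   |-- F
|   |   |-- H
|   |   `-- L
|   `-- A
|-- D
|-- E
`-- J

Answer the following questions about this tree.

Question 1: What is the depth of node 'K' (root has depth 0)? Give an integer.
Answer: 1

Derivation:
Path from root to K: C -> K
Depth = number of edges = 1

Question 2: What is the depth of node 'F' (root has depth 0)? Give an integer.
Path from root to F: C -> K -> F
Depth = number of edges = 2

Answer: 2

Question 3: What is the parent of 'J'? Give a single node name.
Answer: C

Derivation:
Scan adjacency: J appears as child of C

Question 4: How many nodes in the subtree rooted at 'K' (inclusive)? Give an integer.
Subtree rooted at K contains: A, B, F, G, H, K, L
Count = 7

Answer: 7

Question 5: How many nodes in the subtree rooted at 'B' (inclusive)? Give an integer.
Answer: 2

Derivation:
Subtree rooted at B contains: B, G
Count = 2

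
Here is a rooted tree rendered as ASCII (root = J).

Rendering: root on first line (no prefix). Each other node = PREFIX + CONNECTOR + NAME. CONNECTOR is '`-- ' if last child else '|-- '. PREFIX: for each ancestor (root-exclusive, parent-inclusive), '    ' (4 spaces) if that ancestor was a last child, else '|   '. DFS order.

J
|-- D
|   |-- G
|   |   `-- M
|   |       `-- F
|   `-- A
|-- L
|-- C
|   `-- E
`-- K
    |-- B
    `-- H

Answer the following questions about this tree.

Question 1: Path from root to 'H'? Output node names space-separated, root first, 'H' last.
Answer: J K H

Derivation:
Walk down from root: J -> K -> H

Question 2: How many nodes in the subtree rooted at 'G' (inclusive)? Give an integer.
Subtree rooted at G contains: F, G, M
Count = 3

Answer: 3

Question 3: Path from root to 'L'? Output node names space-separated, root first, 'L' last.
Answer: J L

Derivation:
Walk down from root: J -> L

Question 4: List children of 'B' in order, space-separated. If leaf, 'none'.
Node B's children (from adjacency): (leaf)

Answer: none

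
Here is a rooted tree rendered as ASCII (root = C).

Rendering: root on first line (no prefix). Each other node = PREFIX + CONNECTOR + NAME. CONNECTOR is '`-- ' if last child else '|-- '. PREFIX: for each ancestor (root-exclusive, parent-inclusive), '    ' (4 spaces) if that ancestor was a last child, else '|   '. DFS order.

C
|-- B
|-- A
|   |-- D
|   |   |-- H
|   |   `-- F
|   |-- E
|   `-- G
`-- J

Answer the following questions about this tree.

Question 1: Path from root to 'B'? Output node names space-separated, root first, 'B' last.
Walk down from root: C -> B

Answer: C B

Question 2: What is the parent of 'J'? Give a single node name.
Answer: C

Derivation:
Scan adjacency: J appears as child of C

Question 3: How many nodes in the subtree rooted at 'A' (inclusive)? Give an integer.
Subtree rooted at A contains: A, D, E, F, G, H
Count = 6

Answer: 6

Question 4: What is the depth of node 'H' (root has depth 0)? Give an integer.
Answer: 3

Derivation:
Path from root to H: C -> A -> D -> H
Depth = number of edges = 3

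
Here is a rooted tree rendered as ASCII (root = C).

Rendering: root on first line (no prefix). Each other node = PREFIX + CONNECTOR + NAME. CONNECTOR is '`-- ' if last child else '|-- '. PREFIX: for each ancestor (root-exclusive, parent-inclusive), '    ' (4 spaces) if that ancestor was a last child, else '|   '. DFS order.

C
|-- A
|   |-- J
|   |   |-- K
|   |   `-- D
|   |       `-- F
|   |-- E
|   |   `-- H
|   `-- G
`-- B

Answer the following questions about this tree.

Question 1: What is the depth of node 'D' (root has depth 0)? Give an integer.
Path from root to D: C -> A -> J -> D
Depth = number of edges = 3

Answer: 3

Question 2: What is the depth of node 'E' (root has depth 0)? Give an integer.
Path from root to E: C -> A -> E
Depth = number of edges = 2

Answer: 2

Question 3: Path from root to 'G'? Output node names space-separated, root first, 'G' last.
Answer: C A G

Derivation:
Walk down from root: C -> A -> G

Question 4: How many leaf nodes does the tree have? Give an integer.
Leaves (nodes with no children): B, F, G, H, K

Answer: 5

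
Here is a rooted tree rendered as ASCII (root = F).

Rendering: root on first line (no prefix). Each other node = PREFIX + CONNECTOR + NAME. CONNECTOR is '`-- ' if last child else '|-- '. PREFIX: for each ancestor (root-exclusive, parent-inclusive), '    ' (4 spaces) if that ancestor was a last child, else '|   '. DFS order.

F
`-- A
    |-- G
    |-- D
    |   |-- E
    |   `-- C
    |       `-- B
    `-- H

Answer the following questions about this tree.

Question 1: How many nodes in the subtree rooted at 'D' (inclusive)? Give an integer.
Subtree rooted at D contains: B, C, D, E
Count = 4

Answer: 4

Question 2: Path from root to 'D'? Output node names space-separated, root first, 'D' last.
Answer: F A D

Derivation:
Walk down from root: F -> A -> D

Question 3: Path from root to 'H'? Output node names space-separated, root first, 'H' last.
Answer: F A H

Derivation:
Walk down from root: F -> A -> H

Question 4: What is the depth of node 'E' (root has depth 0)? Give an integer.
Answer: 3

Derivation:
Path from root to E: F -> A -> D -> E
Depth = number of edges = 3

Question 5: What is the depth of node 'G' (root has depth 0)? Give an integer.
Answer: 2

Derivation:
Path from root to G: F -> A -> G
Depth = number of edges = 2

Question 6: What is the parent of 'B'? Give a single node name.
Scan adjacency: B appears as child of C

Answer: C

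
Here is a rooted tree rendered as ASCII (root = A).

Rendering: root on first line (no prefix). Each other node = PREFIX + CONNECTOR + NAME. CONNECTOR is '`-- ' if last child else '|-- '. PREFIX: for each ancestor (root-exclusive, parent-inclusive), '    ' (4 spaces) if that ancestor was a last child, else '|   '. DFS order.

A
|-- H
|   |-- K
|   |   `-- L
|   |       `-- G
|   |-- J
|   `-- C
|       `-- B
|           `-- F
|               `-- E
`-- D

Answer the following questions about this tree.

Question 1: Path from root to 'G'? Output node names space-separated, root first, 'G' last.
Answer: A H K L G

Derivation:
Walk down from root: A -> H -> K -> L -> G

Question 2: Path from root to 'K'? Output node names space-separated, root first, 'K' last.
Walk down from root: A -> H -> K

Answer: A H K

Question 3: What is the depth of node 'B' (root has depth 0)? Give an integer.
Path from root to B: A -> H -> C -> B
Depth = number of edges = 3

Answer: 3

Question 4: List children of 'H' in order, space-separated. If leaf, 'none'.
Answer: K J C

Derivation:
Node H's children (from adjacency): K, J, C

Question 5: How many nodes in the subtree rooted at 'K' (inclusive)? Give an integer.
Subtree rooted at K contains: G, K, L
Count = 3

Answer: 3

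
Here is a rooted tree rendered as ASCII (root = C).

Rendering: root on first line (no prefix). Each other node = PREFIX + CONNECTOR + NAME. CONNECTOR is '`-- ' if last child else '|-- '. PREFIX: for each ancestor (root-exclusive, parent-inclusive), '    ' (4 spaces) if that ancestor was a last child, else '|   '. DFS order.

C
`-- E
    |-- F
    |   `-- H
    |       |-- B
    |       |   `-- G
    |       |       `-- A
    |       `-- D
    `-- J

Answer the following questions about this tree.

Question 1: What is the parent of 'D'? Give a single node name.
Scan adjacency: D appears as child of H

Answer: H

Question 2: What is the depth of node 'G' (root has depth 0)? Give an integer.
Answer: 5

Derivation:
Path from root to G: C -> E -> F -> H -> B -> G
Depth = number of edges = 5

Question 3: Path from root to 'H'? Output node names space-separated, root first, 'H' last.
Answer: C E F H

Derivation:
Walk down from root: C -> E -> F -> H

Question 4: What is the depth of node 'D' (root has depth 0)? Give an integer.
Answer: 4

Derivation:
Path from root to D: C -> E -> F -> H -> D
Depth = number of edges = 4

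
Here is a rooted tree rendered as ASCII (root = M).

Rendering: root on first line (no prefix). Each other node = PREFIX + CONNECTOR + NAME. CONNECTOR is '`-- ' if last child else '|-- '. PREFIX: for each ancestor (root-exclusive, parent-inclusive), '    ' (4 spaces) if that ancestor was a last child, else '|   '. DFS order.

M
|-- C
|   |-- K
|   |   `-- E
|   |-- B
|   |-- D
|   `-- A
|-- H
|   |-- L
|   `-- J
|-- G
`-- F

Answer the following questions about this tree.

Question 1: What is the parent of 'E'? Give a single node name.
Scan adjacency: E appears as child of K

Answer: K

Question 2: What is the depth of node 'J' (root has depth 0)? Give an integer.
Answer: 2

Derivation:
Path from root to J: M -> H -> J
Depth = number of edges = 2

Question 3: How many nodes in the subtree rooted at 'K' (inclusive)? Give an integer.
Answer: 2

Derivation:
Subtree rooted at K contains: E, K
Count = 2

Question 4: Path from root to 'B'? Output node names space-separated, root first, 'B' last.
Answer: M C B

Derivation:
Walk down from root: M -> C -> B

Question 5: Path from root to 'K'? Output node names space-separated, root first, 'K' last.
Answer: M C K

Derivation:
Walk down from root: M -> C -> K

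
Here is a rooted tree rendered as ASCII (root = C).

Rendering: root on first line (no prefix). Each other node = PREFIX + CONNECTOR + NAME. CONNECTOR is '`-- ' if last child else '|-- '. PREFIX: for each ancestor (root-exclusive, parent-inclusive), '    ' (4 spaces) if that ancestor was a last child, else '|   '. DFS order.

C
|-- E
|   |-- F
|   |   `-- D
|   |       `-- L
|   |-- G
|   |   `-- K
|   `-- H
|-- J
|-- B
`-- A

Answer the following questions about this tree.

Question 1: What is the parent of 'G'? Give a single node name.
Answer: E

Derivation:
Scan adjacency: G appears as child of E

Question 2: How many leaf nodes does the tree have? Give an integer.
Answer: 6

Derivation:
Leaves (nodes with no children): A, B, H, J, K, L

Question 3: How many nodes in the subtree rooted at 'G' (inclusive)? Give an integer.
Subtree rooted at G contains: G, K
Count = 2

Answer: 2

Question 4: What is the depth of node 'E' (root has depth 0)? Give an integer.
Answer: 1

Derivation:
Path from root to E: C -> E
Depth = number of edges = 1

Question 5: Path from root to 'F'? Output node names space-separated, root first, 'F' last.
Answer: C E F

Derivation:
Walk down from root: C -> E -> F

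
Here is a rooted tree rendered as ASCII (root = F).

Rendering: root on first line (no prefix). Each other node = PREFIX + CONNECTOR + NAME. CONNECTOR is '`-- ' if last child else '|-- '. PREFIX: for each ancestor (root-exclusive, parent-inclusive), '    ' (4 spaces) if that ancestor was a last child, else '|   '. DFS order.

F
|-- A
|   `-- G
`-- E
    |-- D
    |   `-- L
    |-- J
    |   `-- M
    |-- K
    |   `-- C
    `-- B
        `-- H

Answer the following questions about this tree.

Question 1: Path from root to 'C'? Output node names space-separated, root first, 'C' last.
Walk down from root: F -> E -> K -> C

Answer: F E K C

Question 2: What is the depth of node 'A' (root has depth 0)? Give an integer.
Path from root to A: F -> A
Depth = number of edges = 1

Answer: 1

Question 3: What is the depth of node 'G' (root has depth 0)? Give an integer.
Path from root to G: F -> A -> G
Depth = number of edges = 2

Answer: 2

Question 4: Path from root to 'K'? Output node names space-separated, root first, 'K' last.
Answer: F E K

Derivation:
Walk down from root: F -> E -> K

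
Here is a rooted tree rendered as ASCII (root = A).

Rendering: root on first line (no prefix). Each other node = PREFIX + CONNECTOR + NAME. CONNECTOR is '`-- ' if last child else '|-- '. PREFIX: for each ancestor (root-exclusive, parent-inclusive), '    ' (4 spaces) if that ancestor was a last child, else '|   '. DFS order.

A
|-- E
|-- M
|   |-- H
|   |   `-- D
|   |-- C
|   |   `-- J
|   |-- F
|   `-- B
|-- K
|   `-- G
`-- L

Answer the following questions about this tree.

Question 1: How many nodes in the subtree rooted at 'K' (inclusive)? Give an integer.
Subtree rooted at K contains: G, K
Count = 2

Answer: 2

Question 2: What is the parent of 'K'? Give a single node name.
Scan adjacency: K appears as child of A

Answer: A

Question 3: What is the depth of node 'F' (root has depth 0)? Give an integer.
Path from root to F: A -> M -> F
Depth = number of edges = 2

Answer: 2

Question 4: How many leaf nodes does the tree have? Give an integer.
Answer: 7

Derivation:
Leaves (nodes with no children): B, D, E, F, G, J, L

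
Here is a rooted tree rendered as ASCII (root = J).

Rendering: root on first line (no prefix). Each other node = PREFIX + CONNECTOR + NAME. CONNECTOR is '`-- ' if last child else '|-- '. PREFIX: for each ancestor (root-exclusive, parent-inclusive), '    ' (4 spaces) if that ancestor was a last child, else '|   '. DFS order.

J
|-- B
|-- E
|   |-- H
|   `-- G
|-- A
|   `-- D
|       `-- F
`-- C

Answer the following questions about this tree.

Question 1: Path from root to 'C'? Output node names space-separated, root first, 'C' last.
Walk down from root: J -> C

Answer: J C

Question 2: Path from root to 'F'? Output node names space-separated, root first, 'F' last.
Answer: J A D F

Derivation:
Walk down from root: J -> A -> D -> F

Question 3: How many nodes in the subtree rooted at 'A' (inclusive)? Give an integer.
Subtree rooted at A contains: A, D, F
Count = 3

Answer: 3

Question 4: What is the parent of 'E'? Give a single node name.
Scan adjacency: E appears as child of J

Answer: J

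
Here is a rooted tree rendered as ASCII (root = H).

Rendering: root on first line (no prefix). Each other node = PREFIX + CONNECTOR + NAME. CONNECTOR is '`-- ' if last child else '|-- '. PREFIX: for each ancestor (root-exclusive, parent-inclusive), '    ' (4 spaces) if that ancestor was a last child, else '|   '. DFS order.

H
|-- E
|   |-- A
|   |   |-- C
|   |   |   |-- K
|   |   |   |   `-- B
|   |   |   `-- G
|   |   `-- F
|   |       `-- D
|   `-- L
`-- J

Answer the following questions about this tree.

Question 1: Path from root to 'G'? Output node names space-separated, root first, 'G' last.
Walk down from root: H -> E -> A -> C -> G

Answer: H E A C G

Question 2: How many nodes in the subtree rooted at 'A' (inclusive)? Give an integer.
Subtree rooted at A contains: A, B, C, D, F, G, K
Count = 7

Answer: 7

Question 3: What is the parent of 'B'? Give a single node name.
Scan adjacency: B appears as child of K

Answer: K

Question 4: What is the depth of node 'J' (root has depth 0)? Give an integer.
Path from root to J: H -> J
Depth = number of edges = 1

Answer: 1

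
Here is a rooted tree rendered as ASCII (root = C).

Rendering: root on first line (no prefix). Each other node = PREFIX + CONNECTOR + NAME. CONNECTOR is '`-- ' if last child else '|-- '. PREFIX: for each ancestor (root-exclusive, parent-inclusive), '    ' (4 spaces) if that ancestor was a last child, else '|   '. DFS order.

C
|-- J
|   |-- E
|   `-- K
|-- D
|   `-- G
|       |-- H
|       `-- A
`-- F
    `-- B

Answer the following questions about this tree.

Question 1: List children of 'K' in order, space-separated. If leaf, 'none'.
Node K's children (from adjacency): (leaf)

Answer: none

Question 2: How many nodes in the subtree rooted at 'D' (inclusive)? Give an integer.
Subtree rooted at D contains: A, D, G, H
Count = 4

Answer: 4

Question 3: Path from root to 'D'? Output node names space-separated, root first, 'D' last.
Walk down from root: C -> D

Answer: C D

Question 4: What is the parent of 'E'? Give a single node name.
Scan adjacency: E appears as child of J

Answer: J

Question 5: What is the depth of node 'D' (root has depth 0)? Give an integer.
Answer: 1

Derivation:
Path from root to D: C -> D
Depth = number of edges = 1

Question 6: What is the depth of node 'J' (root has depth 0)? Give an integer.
Path from root to J: C -> J
Depth = number of edges = 1

Answer: 1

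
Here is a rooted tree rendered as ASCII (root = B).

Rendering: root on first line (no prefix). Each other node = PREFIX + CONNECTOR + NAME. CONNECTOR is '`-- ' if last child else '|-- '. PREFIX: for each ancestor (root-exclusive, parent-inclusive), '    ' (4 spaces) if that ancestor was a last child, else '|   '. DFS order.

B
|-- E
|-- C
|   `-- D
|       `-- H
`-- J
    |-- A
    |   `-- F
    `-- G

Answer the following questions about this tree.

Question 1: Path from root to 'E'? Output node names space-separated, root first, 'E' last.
Answer: B E

Derivation:
Walk down from root: B -> E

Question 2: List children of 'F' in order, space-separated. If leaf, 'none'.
Node F's children (from adjacency): (leaf)

Answer: none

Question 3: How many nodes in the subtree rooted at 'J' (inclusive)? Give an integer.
Answer: 4

Derivation:
Subtree rooted at J contains: A, F, G, J
Count = 4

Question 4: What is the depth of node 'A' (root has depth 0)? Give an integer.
Answer: 2

Derivation:
Path from root to A: B -> J -> A
Depth = number of edges = 2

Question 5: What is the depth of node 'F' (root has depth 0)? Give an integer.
Path from root to F: B -> J -> A -> F
Depth = number of edges = 3

Answer: 3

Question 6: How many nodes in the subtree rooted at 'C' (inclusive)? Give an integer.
Subtree rooted at C contains: C, D, H
Count = 3

Answer: 3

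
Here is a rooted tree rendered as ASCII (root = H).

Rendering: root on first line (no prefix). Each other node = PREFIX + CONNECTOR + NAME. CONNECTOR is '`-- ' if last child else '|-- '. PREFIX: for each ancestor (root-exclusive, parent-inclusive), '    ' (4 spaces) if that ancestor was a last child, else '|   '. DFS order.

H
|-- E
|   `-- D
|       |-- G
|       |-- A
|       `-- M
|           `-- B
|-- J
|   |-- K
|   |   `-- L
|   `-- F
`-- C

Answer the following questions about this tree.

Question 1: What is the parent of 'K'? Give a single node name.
Answer: J

Derivation:
Scan adjacency: K appears as child of J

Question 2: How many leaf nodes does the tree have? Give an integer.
Leaves (nodes with no children): A, B, C, F, G, L

Answer: 6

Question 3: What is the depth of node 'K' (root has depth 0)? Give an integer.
Answer: 2

Derivation:
Path from root to K: H -> J -> K
Depth = number of edges = 2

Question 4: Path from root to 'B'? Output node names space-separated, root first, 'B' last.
Walk down from root: H -> E -> D -> M -> B

Answer: H E D M B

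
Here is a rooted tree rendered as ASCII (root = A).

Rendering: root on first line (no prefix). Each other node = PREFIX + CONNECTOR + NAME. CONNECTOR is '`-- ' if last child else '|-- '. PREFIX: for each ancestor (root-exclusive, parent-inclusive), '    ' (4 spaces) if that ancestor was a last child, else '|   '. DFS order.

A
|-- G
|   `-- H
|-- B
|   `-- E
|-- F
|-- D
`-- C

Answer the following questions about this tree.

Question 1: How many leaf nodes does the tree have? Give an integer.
Answer: 5

Derivation:
Leaves (nodes with no children): C, D, E, F, H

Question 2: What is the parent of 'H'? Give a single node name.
Scan adjacency: H appears as child of G

Answer: G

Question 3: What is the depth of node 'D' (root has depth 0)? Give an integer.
Path from root to D: A -> D
Depth = number of edges = 1

Answer: 1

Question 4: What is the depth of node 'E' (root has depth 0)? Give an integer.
Path from root to E: A -> B -> E
Depth = number of edges = 2

Answer: 2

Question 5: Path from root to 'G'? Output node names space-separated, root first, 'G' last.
Walk down from root: A -> G

Answer: A G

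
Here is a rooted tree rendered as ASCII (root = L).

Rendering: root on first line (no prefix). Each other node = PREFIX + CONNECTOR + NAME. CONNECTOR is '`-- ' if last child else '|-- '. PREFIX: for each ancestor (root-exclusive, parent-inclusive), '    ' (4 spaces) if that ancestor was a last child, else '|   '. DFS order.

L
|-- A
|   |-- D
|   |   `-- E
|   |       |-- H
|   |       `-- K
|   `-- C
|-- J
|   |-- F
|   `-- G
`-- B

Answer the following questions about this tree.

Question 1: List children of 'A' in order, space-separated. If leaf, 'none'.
Node A's children (from adjacency): D, C

Answer: D C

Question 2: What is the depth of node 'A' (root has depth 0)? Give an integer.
Answer: 1

Derivation:
Path from root to A: L -> A
Depth = number of edges = 1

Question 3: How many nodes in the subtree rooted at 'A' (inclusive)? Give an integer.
Answer: 6

Derivation:
Subtree rooted at A contains: A, C, D, E, H, K
Count = 6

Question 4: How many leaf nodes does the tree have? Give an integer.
Answer: 6

Derivation:
Leaves (nodes with no children): B, C, F, G, H, K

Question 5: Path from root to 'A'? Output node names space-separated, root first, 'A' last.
Walk down from root: L -> A

Answer: L A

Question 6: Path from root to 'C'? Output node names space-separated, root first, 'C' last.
Walk down from root: L -> A -> C

Answer: L A C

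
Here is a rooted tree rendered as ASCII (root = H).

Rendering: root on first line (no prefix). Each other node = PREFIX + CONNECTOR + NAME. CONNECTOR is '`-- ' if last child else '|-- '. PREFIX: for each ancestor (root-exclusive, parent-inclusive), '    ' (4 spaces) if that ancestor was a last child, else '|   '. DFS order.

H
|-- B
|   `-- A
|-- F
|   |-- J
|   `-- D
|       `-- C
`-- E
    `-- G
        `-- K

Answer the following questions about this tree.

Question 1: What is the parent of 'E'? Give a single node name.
Answer: H

Derivation:
Scan adjacency: E appears as child of H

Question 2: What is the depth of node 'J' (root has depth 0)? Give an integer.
Answer: 2

Derivation:
Path from root to J: H -> F -> J
Depth = number of edges = 2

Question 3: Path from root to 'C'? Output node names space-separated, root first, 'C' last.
Walk down from root: H -> F -> D -> C

Answer: H F D C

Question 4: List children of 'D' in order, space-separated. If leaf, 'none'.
Answer: C

Derivation:
Node D's children (from adjacency): C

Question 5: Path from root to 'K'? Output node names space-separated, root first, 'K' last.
Answer: H E G K

Derivation:
Walk down from root: H -> E -> G -> K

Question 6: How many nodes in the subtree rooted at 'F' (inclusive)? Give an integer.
Subtree rooted at F contains: C, D, F, J
Count = 4

Answer: 4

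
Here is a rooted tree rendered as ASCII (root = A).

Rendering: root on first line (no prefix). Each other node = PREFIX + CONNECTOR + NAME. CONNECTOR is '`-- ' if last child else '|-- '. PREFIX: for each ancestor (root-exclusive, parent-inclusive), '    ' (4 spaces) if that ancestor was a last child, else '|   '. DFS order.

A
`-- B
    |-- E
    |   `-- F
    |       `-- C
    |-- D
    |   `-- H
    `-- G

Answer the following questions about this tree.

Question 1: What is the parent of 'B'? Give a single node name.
Answer: A

Derivation:
Scan adjacency: B appears as child of A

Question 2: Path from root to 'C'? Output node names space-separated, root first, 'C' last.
Answer: A B E F C

Derivation:
Walk down from root: A -> B -> E -> F -> C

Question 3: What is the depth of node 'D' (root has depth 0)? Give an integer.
Path from root to D: A -> B -> D
Depth = number of edges = 2

Answer: 2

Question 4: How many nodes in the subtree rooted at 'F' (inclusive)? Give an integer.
Subtree rooted at F contains: C, F
Count = 2

Answer: 2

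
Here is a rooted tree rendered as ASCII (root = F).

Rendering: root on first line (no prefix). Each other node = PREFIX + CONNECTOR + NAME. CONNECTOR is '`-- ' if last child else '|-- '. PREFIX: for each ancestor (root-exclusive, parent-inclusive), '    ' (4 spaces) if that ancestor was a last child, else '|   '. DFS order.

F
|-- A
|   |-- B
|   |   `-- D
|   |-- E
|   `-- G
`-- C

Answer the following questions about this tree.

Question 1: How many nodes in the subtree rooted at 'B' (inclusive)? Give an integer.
Subtree rooted at B contains: B, D
Count = 2

Answer: 2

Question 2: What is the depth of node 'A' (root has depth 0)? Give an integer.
Answer: 1

Derivation:
Path from root to A: F -> A
Depth = number of edges = 1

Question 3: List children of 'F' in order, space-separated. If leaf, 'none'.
Node F's children (from adjacency): A, C

Answer: A C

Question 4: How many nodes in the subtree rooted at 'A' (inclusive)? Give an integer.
Answer: 5

Derivation:
Subtree rooted at A contains: A, B, D, E, G
Count = 5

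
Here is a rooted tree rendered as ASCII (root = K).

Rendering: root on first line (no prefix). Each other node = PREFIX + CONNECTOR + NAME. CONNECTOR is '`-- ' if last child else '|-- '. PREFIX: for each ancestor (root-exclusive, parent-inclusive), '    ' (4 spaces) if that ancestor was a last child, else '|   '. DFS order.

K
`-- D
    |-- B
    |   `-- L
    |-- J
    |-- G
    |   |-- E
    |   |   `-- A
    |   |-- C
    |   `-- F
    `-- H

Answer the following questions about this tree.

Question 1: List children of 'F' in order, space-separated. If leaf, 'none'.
Answer: none

Derivation:
Node F's children (from adjacency): (leaf)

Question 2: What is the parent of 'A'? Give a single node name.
Scan adjacency: A appears as child of E

Answer: E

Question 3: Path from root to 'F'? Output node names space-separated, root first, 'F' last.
Answer: K D G F

Derivation:
Walk down from root: K -> D -> G -> F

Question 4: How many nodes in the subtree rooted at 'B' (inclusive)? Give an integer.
Answer: 2

Derivation:
Subtree rooted at B contains: B, L
Count = 2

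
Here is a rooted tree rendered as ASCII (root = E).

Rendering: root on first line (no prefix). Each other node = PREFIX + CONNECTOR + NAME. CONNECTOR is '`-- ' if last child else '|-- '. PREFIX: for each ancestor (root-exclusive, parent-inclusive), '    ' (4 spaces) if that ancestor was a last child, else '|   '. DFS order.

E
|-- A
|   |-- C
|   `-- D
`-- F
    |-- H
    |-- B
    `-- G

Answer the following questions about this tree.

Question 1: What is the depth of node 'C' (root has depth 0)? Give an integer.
Path from root to C: E -> A -> C
Depth = number of edges = 2

Answer: 2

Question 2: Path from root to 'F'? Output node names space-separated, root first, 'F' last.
Answer: E F

Derivation:
Walk down from root: E -> F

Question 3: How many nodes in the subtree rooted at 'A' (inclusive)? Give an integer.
Answer: 3

Derivation:
Subtree rooted at A contains: A, C, D
Count = 3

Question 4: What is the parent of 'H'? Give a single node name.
Answer: F

Derivation:
Scan adjacency: H appears as child of F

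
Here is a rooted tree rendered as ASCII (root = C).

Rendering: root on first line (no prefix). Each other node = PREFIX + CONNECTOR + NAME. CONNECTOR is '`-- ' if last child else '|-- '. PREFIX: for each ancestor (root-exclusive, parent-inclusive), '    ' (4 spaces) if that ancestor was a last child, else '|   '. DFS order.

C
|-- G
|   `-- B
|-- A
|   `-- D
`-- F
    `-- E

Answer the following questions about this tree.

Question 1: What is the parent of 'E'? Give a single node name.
Answer: F

Derivation:
Scan adjacency: E appears as child of F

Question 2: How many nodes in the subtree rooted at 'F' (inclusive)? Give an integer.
Subtree rooted at F contains: E, F
Count = 2

Answer: 2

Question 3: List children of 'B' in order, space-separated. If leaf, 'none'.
Answer: none

Derivation:
Node B's children (from adjacency): (leaf)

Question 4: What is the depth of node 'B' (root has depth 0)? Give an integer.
Path from root to B: C -> G -> B
Depth = number of edges = 2

Answer: 2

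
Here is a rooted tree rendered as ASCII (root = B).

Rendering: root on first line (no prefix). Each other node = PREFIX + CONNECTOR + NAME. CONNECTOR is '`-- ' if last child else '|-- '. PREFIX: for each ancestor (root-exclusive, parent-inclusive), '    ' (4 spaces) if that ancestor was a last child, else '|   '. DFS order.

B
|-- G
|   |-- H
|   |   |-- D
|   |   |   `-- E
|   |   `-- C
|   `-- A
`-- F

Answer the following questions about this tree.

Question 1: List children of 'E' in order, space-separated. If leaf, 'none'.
Node E's children (from adjacency): (leaf)

Answer: none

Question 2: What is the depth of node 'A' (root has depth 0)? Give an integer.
Answer: 2

Derivation:
Path from root to A: B -> G -> A
Depth = number of edges = 2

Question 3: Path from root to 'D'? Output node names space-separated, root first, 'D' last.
Walk down from root: B -> G -> H -> D

Answer: B G H D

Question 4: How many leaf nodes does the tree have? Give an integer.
Answer: 4

Derivation:
Leaves (nodes with no children): A, C, E, F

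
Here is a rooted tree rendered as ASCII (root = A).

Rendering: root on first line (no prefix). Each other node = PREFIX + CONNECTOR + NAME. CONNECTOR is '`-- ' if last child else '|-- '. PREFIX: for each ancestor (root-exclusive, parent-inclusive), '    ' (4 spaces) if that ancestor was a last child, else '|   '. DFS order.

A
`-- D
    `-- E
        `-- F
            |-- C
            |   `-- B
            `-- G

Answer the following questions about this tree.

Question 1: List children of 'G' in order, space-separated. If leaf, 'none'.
Answer: none

Derivation:
Node G's children (from adjacency): (leaf)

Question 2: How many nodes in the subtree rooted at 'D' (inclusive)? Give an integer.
Subtree rooted at D contains: B, C, D, E, F, G
Count = 6

Answer: 6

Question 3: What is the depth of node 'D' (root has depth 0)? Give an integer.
Path from root to D: A -> D
Depth = number of edges = 1

Answer: 1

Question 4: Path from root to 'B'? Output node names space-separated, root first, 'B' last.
Walk down from root: A -> D -> E -> F -> C -> B

Answer: A D E F C B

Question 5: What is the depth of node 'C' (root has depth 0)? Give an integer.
Path from root to C: A -> D -> E -> F -> C
Depth = number of edges = 4

Answer: 4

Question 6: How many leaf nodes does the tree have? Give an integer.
Leaves (nodes with no children): B, G

Answer: 2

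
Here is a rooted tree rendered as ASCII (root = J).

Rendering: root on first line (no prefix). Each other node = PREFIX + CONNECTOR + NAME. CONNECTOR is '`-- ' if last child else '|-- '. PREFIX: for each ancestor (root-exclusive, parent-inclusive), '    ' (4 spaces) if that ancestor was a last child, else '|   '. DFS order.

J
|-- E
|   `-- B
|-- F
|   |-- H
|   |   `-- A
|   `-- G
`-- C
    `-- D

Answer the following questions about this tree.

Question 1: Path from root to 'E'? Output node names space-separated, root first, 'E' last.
Answer: J E

Derivation:
Walk down from root: J -> E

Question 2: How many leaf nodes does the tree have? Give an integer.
Leaves (nodes with no children): A, B, D, G

Answer: 4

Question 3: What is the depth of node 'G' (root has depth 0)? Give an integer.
Answer: 2

Derivation:
Path from root to G: J -> F -> G
Depth = number of edges = 2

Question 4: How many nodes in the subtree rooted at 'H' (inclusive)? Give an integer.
Answer: 2

Derivation:
Subtree rooted at H contains: A, H
Count = 2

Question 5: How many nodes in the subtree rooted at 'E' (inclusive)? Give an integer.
Subtree rooted at E contains: B, E
Count = 2

Answer: 2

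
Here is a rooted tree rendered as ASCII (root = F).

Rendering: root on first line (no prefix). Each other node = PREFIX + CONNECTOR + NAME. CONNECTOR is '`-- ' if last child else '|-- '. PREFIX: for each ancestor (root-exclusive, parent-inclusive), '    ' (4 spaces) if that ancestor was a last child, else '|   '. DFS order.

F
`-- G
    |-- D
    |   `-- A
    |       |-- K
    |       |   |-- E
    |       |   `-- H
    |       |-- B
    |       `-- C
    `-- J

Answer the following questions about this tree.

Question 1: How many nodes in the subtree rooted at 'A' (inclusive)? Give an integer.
Answer: 6

Derivation:
Subtree rooted at A contains: A, B, C, E, H, K
Count = 6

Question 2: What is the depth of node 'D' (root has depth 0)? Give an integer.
Answer: 2

Derivation:
Path from root to D: F -> G -> D
Depth = number of edges = 2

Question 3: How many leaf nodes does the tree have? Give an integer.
Answer: 5

Derivation:
Leaves (nodes with no children): B, C, E, H, J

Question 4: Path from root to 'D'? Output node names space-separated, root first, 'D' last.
Walk down from root: F -> G -> D

Answer: F G D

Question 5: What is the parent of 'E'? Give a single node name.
Scan adjacency: E appears as child of K

Answer: K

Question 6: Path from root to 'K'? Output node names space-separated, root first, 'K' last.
Answer: F G D A K

Derivation:
Walk down from root: F -> G -> D -> A -> K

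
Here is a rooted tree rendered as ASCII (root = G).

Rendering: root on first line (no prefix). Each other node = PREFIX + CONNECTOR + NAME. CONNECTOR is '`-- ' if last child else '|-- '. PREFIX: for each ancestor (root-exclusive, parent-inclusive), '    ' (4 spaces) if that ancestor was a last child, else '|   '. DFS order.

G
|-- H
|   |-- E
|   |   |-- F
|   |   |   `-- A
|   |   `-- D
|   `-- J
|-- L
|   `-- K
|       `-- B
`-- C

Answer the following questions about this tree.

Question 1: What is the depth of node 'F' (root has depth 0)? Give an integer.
Path from root to F: G -> H -> E -> F
Depth = number of edges = 3

Answer: 3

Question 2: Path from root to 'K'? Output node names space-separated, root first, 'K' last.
Answer: G L K

Derivation:
Walk down from root: G -> L -> K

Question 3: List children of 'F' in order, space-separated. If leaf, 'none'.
Answer: A

Derivation:
Node F's children (from adjacency): A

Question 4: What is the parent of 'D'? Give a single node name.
Scan adjacency: D appears as child of E

Answer: E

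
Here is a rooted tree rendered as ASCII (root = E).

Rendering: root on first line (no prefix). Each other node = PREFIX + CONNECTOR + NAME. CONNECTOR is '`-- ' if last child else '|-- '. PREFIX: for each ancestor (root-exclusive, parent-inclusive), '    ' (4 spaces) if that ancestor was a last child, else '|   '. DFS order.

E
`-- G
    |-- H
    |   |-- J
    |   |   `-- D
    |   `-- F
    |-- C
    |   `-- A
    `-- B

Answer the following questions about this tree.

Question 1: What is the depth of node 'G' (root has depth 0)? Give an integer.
Path from root to G: E -> G
Depth = number of edges = 1

Answer: 1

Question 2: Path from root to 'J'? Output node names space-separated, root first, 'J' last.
Answer: E G H J

Derivation:
Walk down from root: E -> G -> H -> J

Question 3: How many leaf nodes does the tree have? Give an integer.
Leaves (nodes with no children): A, B, D, F

Answer: 4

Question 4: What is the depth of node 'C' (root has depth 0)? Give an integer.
Path from root to C: E -> G -> C
Depth = number of edges = 2

Answer: 2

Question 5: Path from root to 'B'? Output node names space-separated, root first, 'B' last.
Walk down from root: E -> G -> B

Answer: E G B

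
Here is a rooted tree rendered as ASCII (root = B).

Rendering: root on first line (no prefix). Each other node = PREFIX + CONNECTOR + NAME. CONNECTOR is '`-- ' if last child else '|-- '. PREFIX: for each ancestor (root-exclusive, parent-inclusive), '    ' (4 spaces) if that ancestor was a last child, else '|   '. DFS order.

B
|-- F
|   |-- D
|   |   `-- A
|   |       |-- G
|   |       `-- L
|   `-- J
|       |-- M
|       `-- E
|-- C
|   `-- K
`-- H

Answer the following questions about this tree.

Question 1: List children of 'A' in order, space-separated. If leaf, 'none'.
Answer: G L

Derivation:
Node A's children (from adjacency): G, L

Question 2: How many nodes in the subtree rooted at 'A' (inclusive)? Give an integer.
Subtree rooted at A contains: A, G, L
Count = 3

Answer: 3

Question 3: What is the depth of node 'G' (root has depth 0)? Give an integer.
Path from root to G: B -> F -> D -> A -> G
Depth = number of edges = 4

Answer: 4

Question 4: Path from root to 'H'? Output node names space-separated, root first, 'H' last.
Walk down from root: B -> H

Answer: B H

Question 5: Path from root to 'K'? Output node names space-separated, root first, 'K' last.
Walk down from root: B -> C -> K

Answer: B C K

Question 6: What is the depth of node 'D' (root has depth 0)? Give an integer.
Answer: 2

Derivation:
Path from root to D: B -> F -> D
Depth = number of edges = 2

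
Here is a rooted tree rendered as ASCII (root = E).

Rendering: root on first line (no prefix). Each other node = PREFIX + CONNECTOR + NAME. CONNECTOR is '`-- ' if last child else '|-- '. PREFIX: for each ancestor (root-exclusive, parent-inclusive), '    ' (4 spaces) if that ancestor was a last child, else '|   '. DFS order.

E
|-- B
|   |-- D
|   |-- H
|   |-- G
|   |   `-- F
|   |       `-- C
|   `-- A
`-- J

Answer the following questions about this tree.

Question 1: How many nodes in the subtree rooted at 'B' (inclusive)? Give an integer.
Subtree rooted at B contains: A, B, C, D, F, G, H
Count = 7

Answer: 7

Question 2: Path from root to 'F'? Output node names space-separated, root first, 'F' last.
Answer: E B G F

Derivation:
Walk down from root: E -> B -> G -> F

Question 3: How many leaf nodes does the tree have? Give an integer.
Answer: 5

Derivation:
Leaves (nodes with no children): A, C, D, H, J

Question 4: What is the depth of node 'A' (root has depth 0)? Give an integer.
Path from root to A: E -> B -> A
Depth = number of edges = 2

Answer: 2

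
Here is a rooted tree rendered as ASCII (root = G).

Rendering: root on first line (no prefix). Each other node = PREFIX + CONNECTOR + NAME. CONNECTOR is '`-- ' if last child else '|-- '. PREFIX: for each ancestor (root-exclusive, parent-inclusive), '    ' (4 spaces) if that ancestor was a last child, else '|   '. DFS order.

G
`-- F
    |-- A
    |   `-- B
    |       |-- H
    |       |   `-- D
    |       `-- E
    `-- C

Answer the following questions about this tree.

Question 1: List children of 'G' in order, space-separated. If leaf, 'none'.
Node G's children (from adjacency): F

Answer: F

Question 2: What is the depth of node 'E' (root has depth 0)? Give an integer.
Path from root to E: G -> F -> A -> B -> E
Depth = number of edges = 4

Answer: 4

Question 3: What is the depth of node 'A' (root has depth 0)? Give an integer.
Path from root to A: G -> F -> A
Depth = number of edges = 2

Answer: 2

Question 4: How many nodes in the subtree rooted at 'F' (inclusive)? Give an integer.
Answer: 7

Derivation:
Subtree rooted at F contains: A, B, C, D, E, F, H
Count = 7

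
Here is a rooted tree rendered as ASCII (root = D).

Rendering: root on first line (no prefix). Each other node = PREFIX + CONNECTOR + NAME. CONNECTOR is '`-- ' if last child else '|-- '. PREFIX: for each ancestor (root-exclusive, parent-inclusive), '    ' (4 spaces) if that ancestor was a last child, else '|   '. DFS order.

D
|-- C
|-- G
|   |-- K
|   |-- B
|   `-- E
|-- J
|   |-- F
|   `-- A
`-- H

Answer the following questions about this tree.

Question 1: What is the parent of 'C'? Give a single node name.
Scan adjacency: C appears as child of D

Answer: D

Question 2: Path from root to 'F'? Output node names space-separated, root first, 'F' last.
Answer: D J F

Derivation:
Walk down from root: D -> J -> F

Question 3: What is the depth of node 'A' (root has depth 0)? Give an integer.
Path from root to A: D -> J -> A
Depth = number of edges = 2

Answer: 2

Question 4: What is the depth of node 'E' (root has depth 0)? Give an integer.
Answer: 2

Derivation:
Path from root to E: D -> G -> E
Depth = number of edges = 2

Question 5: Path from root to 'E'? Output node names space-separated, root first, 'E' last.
Answer: D G E

Derivation:
Walk down from root: D -> G -> E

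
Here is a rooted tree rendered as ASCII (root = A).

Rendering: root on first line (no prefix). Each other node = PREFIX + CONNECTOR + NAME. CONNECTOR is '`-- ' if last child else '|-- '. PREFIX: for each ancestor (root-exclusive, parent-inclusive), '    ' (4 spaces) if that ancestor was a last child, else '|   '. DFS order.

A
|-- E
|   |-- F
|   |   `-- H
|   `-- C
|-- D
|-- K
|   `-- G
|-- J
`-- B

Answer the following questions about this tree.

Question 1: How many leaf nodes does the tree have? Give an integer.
Answer: 6

Derivation:
Leaves (nodes with no children): B, C, D, G, H, J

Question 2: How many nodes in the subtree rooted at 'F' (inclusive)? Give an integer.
Subtree rooted at F contains: F, H
Count = 2

Answer: 2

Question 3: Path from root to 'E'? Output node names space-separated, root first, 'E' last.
Walk down from root: A -> E

Answer: A E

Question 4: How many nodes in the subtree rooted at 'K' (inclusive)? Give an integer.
Answer: 2

Derivation:
Subtree rooted at K contains: G, K
Count = 2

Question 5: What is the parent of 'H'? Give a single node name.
Scan adjacency: H appears as child of F

Answer: F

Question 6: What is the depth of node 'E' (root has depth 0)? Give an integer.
Answer: 1

Derivation:
Path from root to E: A -> E
Depth = number of edges = 1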